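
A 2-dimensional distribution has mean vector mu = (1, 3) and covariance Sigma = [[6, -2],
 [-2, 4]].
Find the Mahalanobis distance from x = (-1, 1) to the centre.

Step 1 — centre the observation: (x - mu) = (-2, -2).

Step 2 — invert Sigma. det(Sigma) = 6·4 - (-2)² = 20.
  Sigma^{-1} = (1/det) · [[d, -b], [-b, a]] = [[0.2, 0.1],
 [0.1, 0.3]].

Step 3 — form the quadratic (x - mu)^T · Sigma^{-1} · (x - mu):
  Sigma^{-1} · (x - mu) = (-0.6, -0.8).
  (x - mu)^T · [Sigma^{-1} · (x - mu)] = (-2)·(-0.6) + (-2)·(-0.8) = 2.8.

Step 4 — take square root: d = √(2.8) ≈ 1.6733.

d(x, mu) = √(2.8) ≈ 1.6733


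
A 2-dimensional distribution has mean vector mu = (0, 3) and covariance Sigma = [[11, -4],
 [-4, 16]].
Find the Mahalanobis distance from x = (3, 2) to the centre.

Step 1 — centre the observation: (x - mu) = (3, -1).

Step 2 — invert Sigma. det(Sigma) = 11·16 - (-4)² = 160.
  Sigma^{-1} = (1/det) · [[d, -b], [-b, a]] = [[0.1, 0.025],
 [0.025, 0.0688]].

Step 3 — form the quadratic (x - mu)^T · Sigma^{-1} · (x - mu):
  Sigma^{-1} · (x - mu) = (0.275, 0.0063).
  (x - mu)^T · [Sigma^{-1} · (x - mu)] = (3)·(0.275) + (-1)·(0.0063) = 0.8188.

Step 4 — take square root: d = √(0.8188) ≈ 0.9048.

d(x, mu) = √(0.8188) ≈ 0.9048


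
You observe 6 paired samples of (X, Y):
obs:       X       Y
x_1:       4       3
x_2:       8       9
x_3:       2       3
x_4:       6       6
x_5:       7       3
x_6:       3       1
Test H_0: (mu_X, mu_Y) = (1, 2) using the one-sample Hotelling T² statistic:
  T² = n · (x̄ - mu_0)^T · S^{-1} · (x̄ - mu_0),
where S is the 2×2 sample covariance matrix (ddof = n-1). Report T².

Step 1 — sample mean vector:
  mean(X) = (4 + 8 + 2 + 6 + 7 + 3) / 6 = 30/6 = 5
  mean(Y) = (3 + 9 + 3 + 6 + 3 + 1) / 6 = 25/6 = 4.1667
  x̄ = (5, 4.1667),  deviation x̄ - mu_0 = (5, 4.1667) - (1, 2) = (4, 2.1667).

Step 2 — sample covariance matrix, S[i,j] = (1/(n-1)) · Σ_k (x_{k,i} - mean_i) · (x_{k,j} - mean_j), divisor n-1 = 5:
  S[X,X] = ((-1)·(-1) + (3)·(3) + (-3)·(-3) + (1)·(1) + (2)·(2) + (-2)·(-2)) / 5 = 28/5 = 5.6
  S[X,Y] = ((-1)·(-1.1667) + (3)·(4.8333) + (-3)·(-1.1667) + (1)·(1.8333) + (2)·(-1.1667) + (-2)·(-3.1667)) / 5 = 25/5 = 5
  S[Y,Y] = ((-1.1667)·(-1.1667) + (4.8333)·(4.8333) + (-1.1667)·(-1.1667) + (1.8333)·(1.8333) + (-1.1667)·(-1.1667) + (-3.1667)·(-3.1667)) / 5 = 40.8333/5 = 8.1667
  S = [[5.6, 5],
 [5, 8.1667]].

Step 3 — invert S. det(S) = 5.6·8.1667 - (5)² = 20.7333.
  S^{-1} = (1/det) · [[d, -b], [-b, a]] = [[0.3939, -0.2412],
 [-0.2412, 0.2701]].

Step 4 — quadratic form (x̄ - mu_0)^T · S^{-1} · (x̄ - mu_0):
  S^{-1} · (x̄ - mu_0) = (1.0531, -0.3794),
  (x̄ - mu_0)^T · [...] = (4)·(1.0531) + (2.1667)·(-0.3794) = 3.3901.

Step 5 — scale by n: T² = 6 · 3.3901 = 20.3408.

T² ≈ 20.3408


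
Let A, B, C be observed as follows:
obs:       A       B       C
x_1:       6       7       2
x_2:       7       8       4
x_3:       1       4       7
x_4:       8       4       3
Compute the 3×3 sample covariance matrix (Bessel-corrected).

Step 1 — column means:
  mean(A) = (6 + 7 + 1 + 8) / 4 = 22/4 = 5.5
  mean(B) = (7 + 8 + 4 + 4) / 4 = 23/4 = 5.75
  mean(C) = (2 + 4 + 7 + 3) / 4 = 16/4 = 4

Step 2 — sample covariance S[i,j] = (1/(n-1)) · Σ_k (x_{k,i} - mean_i) · (x_{k,j} - mean_j), with n-1 = 3.
  S[A,A] = ((0.5)·(0.5) + (1.5)·(1.5) + (-4.5)·(-4.5) + (2.5)·(2.5)) / 3 = 29/3 = 9.6667
  S[A,B] = ((0.5)·(1.25) + (1.5)·(2.25) + (-4.5)·(-1.75) + (2.5)·(-1.75)) / 3 = 7.5/3 = 2.5
  S[A,C] = ((0.5)·(-2) + (1.5)·(0) + (-4.5)·(3) + (2.5)·(-1)) / 3 = -17/3 = -5.6667
  S[B,B] = ((1.25)·(1.25) + (2.25)·(2.25) + (-1.75)·(-1.75) + (-1.75)·(-1.75)) / 3 = 12.75/3 = 4.25
  S[B,C] = ((1.25)·(-2) + (2.25)·(0) + (-1.75)·(3) + (-1.75)·(-1)) / 3 = -6/3 = -2
  S[C,C] = ((-2)·(-2) + (0)·(0) + (3)·(3) + (-1)·(-1)) / 3 = 14/3 = 4.6667

S is symmetric (S[j,i] = S[i,j]). Assembling:

S = [[9.6667, 2.5, -5.6667],
 [2.5, 4.25, -2],
 [-5.6667, -2, 4.6667]]


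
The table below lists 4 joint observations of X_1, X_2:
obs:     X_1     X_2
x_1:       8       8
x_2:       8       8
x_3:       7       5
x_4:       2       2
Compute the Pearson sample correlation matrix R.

Step 1 — column means:
  mean(X_1) = (8 + 8 + 7 + 2) / 4 = 25/4 = 6.25
  mean(X_2) = (8 + 8 + 5 + 2) / 4 = 23/4 = 5.75

Step 2 — sample variances and covariances s[i,j] = (1/(n-1)) · Σ_k (x_{k,i} - mean_i) · (x_{k,j} - mean_j), with n-1 = 3:
  s[X_1,X_1] = ((1.75)·(1.75) + (1.75)·(1.75) + (0.75)·(0.75) + (-4.25)·(-4.25)) / 3 = 24.75/3 = 8.25
  s[X_1,X_2] = ((1.75)·(2.25) + (1.75)·(2.25) + (0.75)·(-0.75) + (-4.25)·(-3.75)) / 3 = 23.25/3 = 7.75
  s[X_2,X_2] = ((2.25)·(2.25) + (2.25)·(2.25) + (-0.75)·(-0.75) + (-3.75)·(-3.75)) / 3 = 24.75/3 = 8.25
  Sample standard deviations s_i = √(s[i,i]):
  s(X_1) = √(8.25) = 2.8723
  s(X_2) = √(8.25) = 2.8723

Step 3 — r_{ij} = s_{ij} / (s_i · s_j):
  r[X_1,X_1] = 1 (diagonal).
  r[X_1,X_2] = 7.75 / (2.8723 · 2.8723) = 7.75 / 8.25 = 0.9394
  r[X_2,X_2] = 1 (diagonal).

R is symmetric with unit diagonal. Assembling:

R = [[1, 0.9394],
 [0.9394, 1]]


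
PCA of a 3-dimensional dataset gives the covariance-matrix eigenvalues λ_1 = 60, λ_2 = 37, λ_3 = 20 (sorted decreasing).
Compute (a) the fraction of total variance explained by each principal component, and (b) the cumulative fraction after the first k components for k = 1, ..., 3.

Step 1 — total variance = trace(Sigma) = Σ λ_i = 60 + 37 + 20 = 117.

Step 2 — fraction explained by component i = λ_i / Σ λ:
  PC1: 60/117 = 0.5128
  PC2: 37/117 = 0.3162
  PC3: 20/117 = 0.1709

Step 3 — cumulative fraction after k components = (λ_1 + ... + λ_k) / Σ λ:
  k = 1: 60/117 = 0.5128
  k = 2: (60 + 37)/117 = 97/117 = 0.8291
  k = 3: (60 + 37 + 20)/117 = 117/117 = 1

Summary (fraction, with percent):

explained: PC1 0.5128 (51.28%), PC2 0.3162 (31.62%), PC3 0.1709 (17.09%);  cumulative: 0.5128, 0.8291, 1


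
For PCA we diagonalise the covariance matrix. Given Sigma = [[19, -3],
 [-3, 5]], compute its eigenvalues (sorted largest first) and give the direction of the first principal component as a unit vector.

Step 1 — characteristic polynomial of 2×2 Sigma:
  det(Sigma - λI) = λ² - trace · λ + det = 0.
  trace = 19 + 5 = 24, det = 19·5 - (-3)² = 86.
Step 2 — discriminant:
  Δ = trace² - 4·det = 576 - 344 = 232.
Step 3 — eigenvalues:
  λ = (trace ± √Δ)/2 = (24 ± 15.2315)/2,
  λ_1 = 19.6158,  λ_2 = 4.3842.

Step 4 — unit eigenvector for λ_1: solve (Sigma - λ_1 I)v = 0. First row:
  (19 - 19.6158)·v_x + (-3)·v_y = 0, i.e. (-0.6158)·v_x + (-3)·v_y = 0,
  so v ∝ (b, λ_1 - a) = (-3, 0.6158); multiply by -1 so the first entry is positive: u = (3, -0.6158).
  ||u|| = √((3)² + (-0.6158)²) = √(9.3792) ≈ 3.0625,
  v_1 = u/||u|| ≈ (0.9796, -0.2011) (||v_1|| = 1).

λ_1 = 19.6158,  λ_2 = 4.3842;  v_1 ≈ (0.9796, -0.2011)


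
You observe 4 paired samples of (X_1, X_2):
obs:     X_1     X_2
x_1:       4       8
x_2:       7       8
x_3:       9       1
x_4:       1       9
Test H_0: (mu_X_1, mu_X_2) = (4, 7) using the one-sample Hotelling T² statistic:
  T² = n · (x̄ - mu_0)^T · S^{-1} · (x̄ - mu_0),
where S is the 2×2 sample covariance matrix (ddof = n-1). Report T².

Step 1 — sample mean vector:
  mean(X_1) = (4 + 7 + 9 + 1) / 4 = 21/4 = 5.25
  mean(X_2) = (8 + 8 + 1 + 9) / 4 = 26/4 = 6.5
  x̄ = (5.25, 6.5),  deviation x̄ - mu_0 = (5.25, 6.5) - (4, 7) = (1.25, -0.5).

Step 2 — sample covariance matrix, S[i,j] = (1/(n-1)) · Σ_k (x_{k,i} - mean_i) · (x_{k,j} - mean_j), divisor n-1 = 3:
  S[X_1,X_1] = ((-1.25)·(-1.25) + (1.75)·(1.75) + (3.75)·(3.75) + (-4.25)·(-4.25)) / 3 = 36.75/3 = 12.25
  S[X_1,X_2] = ((-1.25)·(1.5) + (1.75)·(1.5) + (3.75)·(-5.5) + (-4.25)·(2.5)) / 3 = -30.5/3 = -10.1667
  S[X_2,X_2] = ((1.5)·(1.5) + (1.5)·(1.5) + (-5.5)·(-5.5) + (2.5)·(2.5)) / 3 = 41/3 = 13.6667
  S = [[12.25, -10.1667],
 [-10.1667, 13.6667]].

Step 3 — invert S. det(S) = 12.25·13.6667 - (-10.1667)² = 64.0556.
  S^{-1} = (1/det) · [[d, -b], [-b, a]] = [[0.2134, 0.1587],
 [0.1587, 0.1912]].

Step 4 — quadratic form (x̄ - mu_0)^T · S^{-1} · (x̄ - mu_0):
  S^{-1} · (x̄ - mu_0) = (0.1873, 0.1028),
  (x̄ - mu_0)^T · [...] = (1.25)·(0.1873) + (-0.5)·(0.1028) = 0.1828.

Step 5 — scale by n: T² = 4 · 0.1828 = 0.7311.

T² ≈ 0.7311


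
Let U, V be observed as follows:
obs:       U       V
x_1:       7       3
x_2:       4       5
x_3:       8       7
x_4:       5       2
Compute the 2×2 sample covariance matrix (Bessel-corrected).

Step 1 — column means:
  mean(U) = (7 + 4 + 8 + 5) / 4 = 24/4 = 6
  mean(V) = (3 + 5 + 7 + 2) / 4 = 17/4 = 4.25

Step 2 — sample covariance S[i,j] = (1/(n-1)) · Σ_k (x_{k,i} - mean_i) · (x_{k,j} - mean_j), with n-1 = 3.
  S[U,U] = ((1)·(1) + (-2)·(-2) + (2)·(2) + (-1)·(-1)) / 3 = 10/3 = 3.3333
  S[U,V] = ((1)·(-1.25) + (-2)·(0.75) + (2)·(2.75) + (-1)·(-2.25)) / 3 = 5/3 = 1.6667
  S[V,V] = ((-1.25)·(-1.25) + (0.75)·(0.75) + (2.75)·(2.75) + (-2.25)·(-2.25)) / 3 = 14.75/3 = 4.9167

S is symmetric (S[j,i] = S[i,j]). Assembling:

S = [[3.3333, 1.6667],
 [1.6667, 4.9167]]


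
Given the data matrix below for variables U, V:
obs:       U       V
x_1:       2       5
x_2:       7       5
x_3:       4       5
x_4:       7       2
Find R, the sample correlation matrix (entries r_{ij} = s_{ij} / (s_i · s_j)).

Step 1 — column means:
  mean(U) = (2 + 7 + 4 + 7) / 4 = 20/4 = 5
  mean(V) = (5 + 5 + 5 + 2) / 4 = 17/4 = 4.25

Step 2 — sample variances and covariances s[i,j] = (1/(n-1)) · Σ_k (x_{k,i} - mean_i) · (x_{k,j} - mean_j), with n-1 = 3:
  s[U,U] = ((-3)·(-3) + (2)·(2) + (-1)·(-1) + (2)·(2)) / 3 = 18/3 = 6
  s[U,V] = ((-3)·(0.75) + (2)·(0.75) + (-1)·(0.75) + (2)·(-2.25)) / 3 = -6/3 = -2
  s[V,V] = ((0.75)·(0.75) + (0.75)·(0.75) + (0.75)·(0.75) + (-2.25)·(-2.25)) / 3 = 6.75/3 = 2.25
  Sample standard deviations s_i = √(s[i,i]):
  s(U) = √(6) = 2.4495
  s(V) = √(2.25) = 1.5

Step 3 — r_{ij} = s_{ij} / (s_i · s_j):
  r[U,U] = 1 (diagonal).
  r[U,V] = -2 / (2.4495 · 1.5) = -2 / 3.6742 = -0.5443
  r[V,V] = 1 (diagonal).

R is symmetric with unit diagonal. Assembling:

R = [[1, -0.5443],
 [-0.5443, 1]]


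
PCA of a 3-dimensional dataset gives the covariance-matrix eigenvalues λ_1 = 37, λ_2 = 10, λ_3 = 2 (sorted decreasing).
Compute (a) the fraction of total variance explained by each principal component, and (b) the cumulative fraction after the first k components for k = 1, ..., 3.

Step 1 — total variance = trace(Sigma) = Σ λ_i = 37 + 10 + 2 = 49.

Step 2 — fraction explained by component i = λ_i / Σ λ:
  PC1: 37/49 = 0.7551
  PC2: 10/49 = 0.2041
  PC3: 2/49 = 0.0408

Step 3 — cumulative fraction after k components = (λ_1 + ... + λ_k) / Σ λ:
  k = 1: 37/49 = 0.7551
  k = 2: (37 + 10)/49 = 47/49 = 0.9592
  k = 3: (37 + 10 + 2)/49 = 49/49 = 1

Summary (fraction, with percent):

explained: PC1 0.7551 (75.51%), PC2 0.2041 (20.41%), PC3 0.0408 (4.08%);  cumulative: 0.7551, 0.9592, 1


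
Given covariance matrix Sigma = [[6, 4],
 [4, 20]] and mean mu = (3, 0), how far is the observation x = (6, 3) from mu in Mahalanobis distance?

Step 1 — centre the observation: (x - mu) = (3, 3).

Step 2 — invert Sigma. det(Sigma) = 6·20 - (4)² = 104.
  Sigma^{-1} = (1/det) · [[d, -b], [-b, a]] = [[0.1923, -0.0385],
 [-0.0385, 0.0577]].

Step 3 — form the quadratic (x - mu)^T · Sigma^{-1} · (x - mu):
  Sigma^{-1} · (x - mu) = (0.4615, 0.0577).
  (x - mu)^T · [Sigma^{-1} · (x - mu)] = (3)·(0.4615) + (3)·(0.0577) = 1.5577.

Step 4 — take square root: d = √(1.5577) ≈ 1.2481.

d(x, mu) = √(1.5577) ≈ 1.2481


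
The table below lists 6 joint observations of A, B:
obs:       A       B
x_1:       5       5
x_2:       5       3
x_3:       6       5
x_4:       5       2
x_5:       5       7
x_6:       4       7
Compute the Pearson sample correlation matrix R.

Step 1 — column means:
  mean(A) = (5 + 5 + 6 + 5 + 5 + 4) / 6 = 30/6 = 5
  mean(B) = (5 + 3 + 5 + 2 + 7 + 7) / 6 = 29/6 = 4.8333

Step 2 — sample variances and covariances s[i,j] = (1/(n-1)) · Σ_k (x_{k,i} - mean_i) · (x_{k,j} - mean_j), with n-1 = 5:
  s[A,A] = ((0)·(0) + (0)·(0) + (1)·(1) + (0)·(0) + (0)·(0) + (-1)·(-1)) / 5 = 2/5 = 0.4
  s[A,B] = ((0)·(0.1667) + (0)·(-1.8333) + (1)·(0.1667) + (0)·(-2.8333) + (0)·(2.1667) + (-1)·(2.1667)) / 5 = -2/5 = -0.4
  s[B,B] = ((0.1667)·(0.1667) + (-1.8333)·(-1.8333) + (0.1667)·(0.1667) + (-2.8333)·(-2.8333) + (2.1667)·(2.1667) + (2.1667)·(2.1667)) / 5 = 20.8333/5 = 4.1667
  Sample standard deviations s_i = √(s[i,i]):
  s(A) = √(0.4) = 0.6325
  s(B) = √(4.1667) = 2.0412

Step 3 — r_{ij} = s_{ij} / (s_i · s_j):
  r[A,A] = 1 (diagonal).
  r[A,B] = -0.4 / (0.6325 · 2.0412) = -0.4 / 1.291 = -0.3098
  r[B,B] = 1 (diagonal).

R is symmetric with unit diagonal. Assembling:

R = [[1, -0.3098],
 [-0.3098, 1]]


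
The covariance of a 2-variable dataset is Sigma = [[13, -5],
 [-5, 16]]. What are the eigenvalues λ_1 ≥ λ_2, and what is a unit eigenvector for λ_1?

Step 1 — characteristic polynomial of 2×2 Sigma:
  det(Sigma - λI) = λ² - trace · λ + det = 0.
  trace = 13 + 16 = 29, det = 13·16 - (-5)² = 183.
Step 2 — discriminant:
  Δ = trace² - 4·det = 841 - 732 = 109.
Step 3 — eigenvalues:
  λ = (trace ± √Δ)/2 = (29 ± 10.4403)/2,
  λ_1 = 19.7202,  λ_2 = 9.2798.

Step 4 — unit eigenvector for λ_1: solve (Sigma - λ_1 I)v = 0. First row:
  (13 - 19.7202)·v_x + (-5)·v_y = 0, i.e. (-6.7202)·v_x + (-5)·v_y = 0,
  so v ∝ (b, λ_1 - a) = (-5, 6.7202); multiply by -1 so the first entry is positive: u = (5, -6.7202).
  ||u|| = √((5)² + (-6.7202)²) = √(70.1605) ≈ 8.3762,
  v_1 = u/||u|| ≈ (0.5969, -0.8023) (||v_1|| = 1).

λ_1 = 19.7202,  λ_2 = 9.2798;  v_1 ≈ (0.5969, -0.8023)


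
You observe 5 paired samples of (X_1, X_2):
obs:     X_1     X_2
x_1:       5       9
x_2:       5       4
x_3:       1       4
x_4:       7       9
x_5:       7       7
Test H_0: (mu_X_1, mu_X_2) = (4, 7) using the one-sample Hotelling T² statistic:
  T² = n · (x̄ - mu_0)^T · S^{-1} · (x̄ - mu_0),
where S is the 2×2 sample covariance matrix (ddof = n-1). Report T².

Step 1 — sample mean vector:
  mean(X_1) = (5 + 5 + 1 + 7 + 7) / 5 = 25/5 = 5
  mean(X_2) = (9 + 4 + 4 + 9 + 7) / 5 = 33/5 = 6.6
  x̄ = (5, 6.6),  deviation x̄ - mu_0 = (5, 6.6) - (4, 7) = (1, -0.4).

Step 2 — sample covariance matrix, S[i,j] = (1/(n-1)) · Σ_k (x_{k,i} - mean_i) · (x_{k,j} - mean_j), divisor n-1 = 4:
  S[X_1,X_1] = ((0)·(0) + (0)·(0) + (-4)·(-4) + (2)·(2) + (2)·(2)) / 4 = 24/4 = 6
  S[X_1,X_2] = ((0)·(2.4) + (0)·(-2.6) + (-4)·(-2.6) + (2)·(2.4) + (2)·(0.4)) / 4 = 16/4 = 4
  S[X_2,X_2] = ((2.4)·(2.4) + (-2.6)·(-2.6) + (-2.6)·(-2.6) + (2.4)·(2.4) + (0.4)·(0.4)) / 4 = 25.2/4 = 6.3
  S = [[6, 4],
 [4, 6.3]].

Step 3 — invert S. det(S) = 6·6.3 - (4)² = 21.8.
  S^{-1} = (1/det) · [[d, -b], [-b, a]] = [[0.289, -0.1835],
 [-0.1835, 0.2752]].

Step 4 — quadratic form (x̄ - mu_0)^T · S^{-1} · (x̄ - mu_0):
  S^{-1} · (x̄ - mu_0) = (0.3624, -0.2936),
  (x̄ - mu_0)^T · [...] = (1)·(0.3624) + (-0.4)·(-0.2936) = 0.4798.

Step 5 — scale by n: T² = 5 · 0.4798 = 2.3991.

T² ≈ 2.3991


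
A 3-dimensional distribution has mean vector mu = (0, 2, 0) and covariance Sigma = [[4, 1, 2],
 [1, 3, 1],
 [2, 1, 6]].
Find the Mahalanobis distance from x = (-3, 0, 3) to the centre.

Step 1 — centre the observation: (x - mu) = (-3, -2, 3).

Step 2 — invert Sigma (cofactor / det for 3×3, or solve directly):
  Sigma^{-1} = [[0.3148, -0.0741, -0.0926],
 [-0.0741, 0.3704, -0.037],
 [-0.0926, -0.037, 0.2037]].

Step 3 — form the quadratic (x - mu)^T · Sigma^{-1} · (x - mu):
  Sigma^{-1} · (x - mu) = (-1.0741, -0.6296, 0.963).
  (x - mu)^T · [Sigma^{-1} · (x - mu)] = (-3)·(-1.0741) + (-2)·(-0.6296) + (3)·(0.963) = 7.3704.

Step 4 — take square root: d = √(7.3704) ≈ 2.7148.

d(x, mu) = √(7.3704) ≈ 2.7148


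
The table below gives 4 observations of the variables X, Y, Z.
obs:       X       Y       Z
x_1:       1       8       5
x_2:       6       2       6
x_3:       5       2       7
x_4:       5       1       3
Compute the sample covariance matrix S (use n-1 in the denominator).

Step 1 — column means:
  mean(X) = (1 + 6 + 5 + 5) / 4 = 17/4 = 4.25
  mean(Y) = (8 + 2 + 2 + 1) / 4 = 13/4 = 3.25
  mean(Z) = (5 + 6 + 7 + 3) / 4 = 21/4 = 5.25

Step 2 — sample covariance S[i,j] = (1/(n-1)) · Σ_k (x_{k,i} - mean_i) · (x_{k,j} - mean_j), with n-1 = 3.
  S[X,X] = ((-3.25)·(-3.25) + (1.75)·(1.75) + (0.75)·(0.75) + (0.75)·(0.75)) / 3 = 14.75/3 = 4.9167
  S[X,Y] = ((-3.25)·(4.75) + (1.75)·(-1.25) + (0.75)·(-1.25) + (0.75)·(-2.25)) / 3 = -20.25/3 = -6.75
  S[X,Z] = ((-3.25)·(-0.25) + (1.75)·(0.75) + (0.75)·(1.75) + (0.75)·(-2.25)) / 3 = 1.75/3 = 0.5833
  S[Y,Y] = ((4.75)·(4.75) + (-1.25)·(-1.25) + (-1.25)·(-1.25) + (-2.25)·(-2.25)) / 3 = 30.75/3 = 10.25
  S[Y,Z] = ((4.75)·(-0.25) + (-1.25)·(0.75) + (-1.25)·(1.75) + (-2.25)·(-2.25)) / 3 = 0.75/3 = 0.25
  S[Z,Z] = ((-0.25)·(-0.25) + (0.75)·(0.75) + (1.75)·(1.75) + (-2.25)·(-2.25)) / 3 = 8.75/3 = 2.9167

S is symmetric (S[j,i] = S[i,j]). Assembling:

S = [[4.9167, -6.75, 0.5833],
 [-6.75, 10.25, 0.25],
 [0.5833, 0.25, 2.9167]]


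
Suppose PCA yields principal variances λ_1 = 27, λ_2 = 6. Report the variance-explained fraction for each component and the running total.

Step 1 — total variance = trace(Sigma) = Σ λ_i = 27 + 6 = 33.

Step 2 — fraction explained by component i = λ_i / Σ λ:
  PC1: 27/33 = 0.8182
  PC2: 6/33 = 0.1818

Step 3 — cumulative fraction after k components = (λ_1 + ... + λ_k) / Σ λ:
  k = 1: 27/33 = 0.8182
  k = 2: (27 + 6)/33 = 33/33 = 1

Summary (fraction, with percent):

explained: PC1 0.8182 (81.82%), PC2 0.1818 (18.18%);  cumulative: 0.8182, 1


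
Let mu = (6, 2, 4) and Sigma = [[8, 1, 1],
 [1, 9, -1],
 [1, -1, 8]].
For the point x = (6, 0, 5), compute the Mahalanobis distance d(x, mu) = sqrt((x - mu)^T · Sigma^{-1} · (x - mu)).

Step 1 — centre the observation: (x - mu) = (0, -2, 1).

Step 2 — invert Sigma (cofactor / det for 3×3, or solve directly):
  Sigma^{-1} = [[0.1293, -0.0164, -0.0182],
 [-0.0164, 0.1148, 0.0164],
 [-0.0182, 0.0164, 0.1293]].

Step 3 — form the quadratic (x - mu)^T · Sigma^{-1} · (x - mu):
  Sigma^{-1} · (x - mu) = (0.0146, -0.2131, 0.0965).
  (x - mu)^T · [Sigma^{-1} · (x - mu)] = (0)·(0.0146) + (-2)·(-0.2131) + (1)·(0.0965) = 0.5228.

Step 4 — take square root: d = √(0.5228) ≈ 0.723.

d(x, mu) = √(0.5228) ≈ 0.723


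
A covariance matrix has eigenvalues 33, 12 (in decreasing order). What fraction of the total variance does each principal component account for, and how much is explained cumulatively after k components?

Step 1 — total variance = trace(Sigma) = Σ λ_i = 33 + 12 = 45.

Step 2 — fraction explained by component i = λ_i / Σ λ:
  PC1: 33/45 = 0.7333
  PC2: 12/45 = 0.2667

Step 3 — cumulative fraction after k components = (λ_1 + ... + λ_k) / Σ λ:
  k = 1: 33/45 = 0.7333
  k = 2: (33 + 12)/45 = 45/45 = 1

Summary (fraction, with percent):

explained: PC1 0.7333 (73.33%), PC2 0.2667 (26.67%);  cumulative: 0.7333, 1


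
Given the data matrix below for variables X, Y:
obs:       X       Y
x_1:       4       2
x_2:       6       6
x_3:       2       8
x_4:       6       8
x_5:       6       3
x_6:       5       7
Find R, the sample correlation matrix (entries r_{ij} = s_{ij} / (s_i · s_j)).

Step 1 — column means:
  mean(X) = (4 + 6 + 2 + 6 + 6 + 5) / 6 = 29/6 = 4.8333
  mean(Y) = (2 + 6 + 8 + 8 + 3 + 7) / 6 = 34/6 = 5.6667

Step 2 — sample variances and covariances s[i,j] = (1/(n-1)) · Σ_k (x_{k,i} - mean_i) · (x_{k,j} - mean_j), with n-1 = 5:
  s[X,X] = ((-0.8333)·(-0.8333) + (1.1667)·(1.1667) + (-2.8333)·(-2.8333) + (1.1667)·(1.1667) + (1.1667)·(1.1667) + (0.1667)·(0.1667)) / 5 = 12.8333/5 = 2.5667
  s[X,Y] = ((-0.8333)·(-3.6667) + (1.1667)·(0.3333) + (-2.8333)·(2.3333) + (1.1667)·(2.3333) + (1.1667)·(-2.6667) + (0.1667)·(1.3333)) / 5 = -3.3333/5 = -0.6667
  s[Y,Y] = ((-3.6667)·(-3.6667) + (0.3333)·(0.3333) + (2.3333)·(2.3333) + (2.3333)·(2.3333) + (-2.6667)·(-2.6667) + (1.3333)·(1.3333)) / 5 = 33.3333/5 = 6.6667
  Sample standard deviations s_i = √(s[i,i]):
  s(X) = √(2.5667) = 1.6021
  s(Y) = √(6.6667) = 2.582

Step 3 — r_{ij} = s_{ij} / (s_i · s_j):
  r[X,X] = 1 (diagonal).
  r[X,Y] = -0.6667 / (1.6021 · 2.582) = -0.6667 / 4.1366 = -0.1612
  r[Y,Y] = 1 (diagonal).

R is symmetric with unit diagonal. Assembling:

R = [[1, -0.1612],
 [-0.1612, 1]]


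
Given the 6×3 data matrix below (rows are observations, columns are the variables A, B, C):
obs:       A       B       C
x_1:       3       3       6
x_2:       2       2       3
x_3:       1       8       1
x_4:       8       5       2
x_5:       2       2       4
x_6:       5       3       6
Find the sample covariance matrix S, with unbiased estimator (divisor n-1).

Step 1 — column means:
  mean(A) = (3 + 2 + 1 + 8 + 2 + 5) / 6 = 21/6 = 3.5
  mean(B) = (3 + 2 + 8 + 5 + 2 + 3) / 6 = 23/6 = 3.8333
  mean(C) = (6 + 3 + 1 + 2 + 4 + 6) / 6 = 22/6 = 3.6667

Step 2 — sample covariance S[i,j] = (1/(n-1)) · Σ_k (x_{k,i} - mean_i) · (x_{k,j} - mean_j), with n-1 = 5.
  S[A,A] = ((-0.5)·(-0.5) + (-1.5)·(-1.5) + (-2.5)·(-2.5) + (4.5)·(4.5) + (-1.5)·(-1.5) + (1.5)·(1.5)) / 5 = 33.5/5 = 6.7
  S[A,B] = ((-0.5)·(-0.8333) + (-1.5)·(-1.8333) + (-2.5)·(4.1667) + (4.5)·(1.1667) + (-1.5)·(-1.8333) + (1.5)·(-0.8333)) / 5 = -0.5/5 = -0.1
  S[A,C] = ((-0.5)·(2.3333) + (-1.5)·(-0.6667) + (-2.5)·(-2.6667) + (4.5)·(-1.6667) + (-1.5)·(0.3333) + (1.5)·(2.3333)) / 5 = 2/5 = 0.4
  S[B,B] = ((-0.8333)·(-0.8333) + (-1.8333)·(-1.8333) + (4.1667)·(4.1667) + (1.1667)·(1.1667) + (-1.8333)·(-1.8333) + (-0.8333)·(-0.8333)) / 5 = 26.8333/5 = 5.3667
  S[B,C] = ((-0.8333)·(2.3333) + (-1.8333)·(-0.6667) + (4.1667)·(-2.6667) + (1.1667)·(-1.6667) + (-1.8333)·(0.3333) + (-0.8333)·(2.3333)) / 5 = -16.3333/5 = -3.2667
  S[C,C] = ((2.3333)·(2.3333) + (-0.6667)·(-0.6667) + (-2.6667)·(-2.6667) + (-1.6667)·(-1.6667) + (0.3333)·(0.3333) + (2.3333)·(2.3333)) / 5 = 21.3333/5 = 4.2667

S is symmetric (S[j,i] = S[i,j]). Assembling:

S = [[6.7, -0.1, 0.4],
 [-0.1, 5.3667, -3.2667],
 [0.4, -3.2667, 4.2667]]


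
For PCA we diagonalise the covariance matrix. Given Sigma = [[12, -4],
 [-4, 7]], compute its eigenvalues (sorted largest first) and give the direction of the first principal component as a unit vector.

Step 1 — characteristic polynomial of 2×2 Sigma:
  det(Sigma - λI) = λ² - trace · λ + det = 0.
  trace = 12 + 7 = 19, det = 12·7 - (-4)² = 68.
Step 2 — discriminant:
  Δ = trace² - 4·det = 361 - 272 = 89.
Step 3 — eigenvalues:
  λ = (trace ± √Δ)/2 = (19 ± 9.434)/2,
  λ_1 = 14.217,  λ_2 = 4.783.

Step 4 — unit eigenvector for λ_1: solve (Sigma - λ_1 I)v = 0. First row:
  (12 - 14.217)·v_x + (-4)·v_y = 0, i.e. (-2.217)·v_x + (-4)·v_y = 0,
  so v ∝ (b, λ_1 - a) = (-4, 2.217); multiply by -1 so the first entry is positive: u = (4, -2.217).
  ||u|| = √((4)² + (-2.217)²) = √(20.915) ≈ 4.5733,
  v_1 = u/||u|| ≈ (0.8746, -0.4848) (||v_1|| = 1).

λ_1 = 14.217,  λ_2 = 4.783;  v_1 ≈ (0.8746, -0.4848)


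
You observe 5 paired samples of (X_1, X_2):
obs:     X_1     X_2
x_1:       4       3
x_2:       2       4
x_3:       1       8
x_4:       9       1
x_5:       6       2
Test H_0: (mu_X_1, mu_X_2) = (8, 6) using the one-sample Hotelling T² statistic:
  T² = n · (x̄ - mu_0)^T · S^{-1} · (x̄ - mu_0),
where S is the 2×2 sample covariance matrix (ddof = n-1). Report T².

Step 1 — sample mean vector:
  mean(X_1) = (4 + 2 + 1 + 9 + 6) / 5 = 22/5 = 4.4
  mean(X_2) = (3 + 4 + 8 + 1 + 2) / 5 = 18/5 = 3.6
  x̄ = (4.4, 3.6),  deviation x̄ - mu_0 = (4.4, 3.6) - (8, 6) = (-3.6, -2.4).

Step 2 — sample covariance matrix, S[i,j] = (1/(n-1)) · Σ_k (x_{k,i} - mean_i) · (x_{k,j} - mean_j), divisor n-1 = 4:
  S[X_1,X_1] = ((-0.4)·(-0.4) + (-2.4)·(-2.4) + (-3.4)·(-3.4) + (4.6)·(4.6) + (1.6)·(1.6)) / 4 = 41.2/4 = 10.3
  S[X_1,X_2] = ((-0.4)·(-0.6) + (-2.4)·(0.4) + (-3.4)·(4.4) + (4.6)·(-2.6) + (1.6)·(-1.6)) / 4 = -30.2/4 = -7.55
  S[X_2,X_2] = ((-0.6)·(-0.6) + (0.4)·(0.4) + (4.4)·(4.4) + (-2.6)·(-2.6) + (-1.6)·(-1.6)) / 4 = 29.2/4 = 7.3
  S = [[10.3, -7.55],
 [-7.55, 7.3]].

Step 3 — invert S. det(S) = 10.3·7.3 - (-7.55)² = 18.1875.
  S^{-1} = (1/det) · [[d, -b], [-b, a]] = [[0.4014, 0.4151],
 [0.4151, 0.5663]].

Step 4 — quadratic form (x̄ - mu_0)^T · S^{-1} · (x̄ - mu_0):
  S^{-1} · (x̄ - mu_0) = (-2.4412, -2.8536),
  (x̄ - mu_0)^T · [...] = (-3.6)·(-2.4412) + (-2.4)·(-2.8536) = 15.6371.

Step 5 — scale by n: T² = 5 · 15.6371 = 78.1856.

T² ≈ 78.1856


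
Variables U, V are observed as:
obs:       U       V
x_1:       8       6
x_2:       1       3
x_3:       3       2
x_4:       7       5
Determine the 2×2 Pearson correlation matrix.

Step 1 — column means:
  mean(U) = (8 + 1 + 3 + 7) / 4 = 19/4 = 4.75
  mean(V) = (6 + 3 + 2 + 5) / 4 = 16/4 = 4

Step 2 — sample variances and covariances s[i,j] = (1/(n-1)) · Σ_k (x_{k,i} - mean_i) · (x_{k,j} - mean_j), with n-1 = 3:
  s[U,U] = ((3.25)·(3.25) + (-3.75)·(-3.75) + (-1.75)·(-1.75) + (2.25)·(2.25)) / 3 = 32.75/3 = 10.9167
  s[U,V] = ((3.25)·(2) + (-3.75)·(-1) + (-1.75)·(-2) + (2.25)·(1)) / 3 = 16/3 = 5.3333
  s[V,V] = ((2)·(2) + (-1)·(-1) + (-2)·(-2) + (1)·(1)) / 3 = 10/3 = 3.3333
  Sample standard deviations s_i = √(s[i,i]):
  s(U) = √(10.9167) = 3.304
  s(V) = √(3.3333) = 1.8257

Step 3 — r_{ij} = s_{ij} / (s_i · s_j):
  r[U,U] = 1 (diagonal).
  r[U,V] = 5.3333 / (3.304 · 1.8257) = 5.3333 / 6.0323 = 0.8841
  r[V,V] = 1 (diagonal).

R is symmetric with unit diagonal. Assembling:

R = [[1, 0.8841],
 [0.8841, 1]]


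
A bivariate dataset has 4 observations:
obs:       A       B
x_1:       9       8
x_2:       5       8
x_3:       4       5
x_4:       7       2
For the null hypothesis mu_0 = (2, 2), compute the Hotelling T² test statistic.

Step 1 — sample mean vector:
  mean(A) = (9 + 5 + 4 + 7) / 4 = 25/4 = 6.25
  mean(B) = (8 + 8 + 5 + 2) / 4 = 23/4 = 5.75
  x̄ = (6.25, 5.75),  deviation x̄ - mu_0 = (6.25, 5.75) - (2, 2) = (4.25, 3.75).

Step 2 — sample covariance matrix, S[i,j] = (1/(n-1)) · Σ_k (x_{k,i} - mean_i) · (x_{k,j} - mean_j), divisor n-1 = 3:
  S[A,A] = ((2.75)·(2.75) + (-1.25)·(-1.25) + (-2.25)·(-2.25) + (0.75)·(0.75)) / 3 = 14.75/3 = 4.9167
  S[A,B] = ((2.75)·(2.25) + (-1.25)·(2.25) + (-2.25)·(-0.75) + (0.75)·(-3.75)) / 3 = 2.25/3 = 0.75
  S[B,B] = ((2.25)·(2.25) + (2.25)·(2.25) + (-0.75)·(-0.75) + (-3.75)·(-3.75)) / 3 = 24.75/3 = 8.25
  S = [[4.9167, 0.75],
 [0.75, 8.25]].

Step 3 — invert S. det(S) = 4.9167·8.25 - (0.75)² = 40.
  S^{-1} = (1/det) · [[d, -b], [-b, a]] = [[0.2063, -0.0188],
 [-0.0188, 0.1229]].

Step 4 — quadratic form (x̄ - mu_0)^T · S^{-1} · (x̄ - mu_0):
  S^{-1} · (x̄ - mu_0) = (0.8063, 0.3812),
  (x̄ - mu_0)^T · [...] = (4.25)·(0.8063) + (3.75)·(0.3812) = 4.8563.

Step 5 — scale by n: T² = 4 · 4.8563 = 19.425.

T² ≈ 19.425


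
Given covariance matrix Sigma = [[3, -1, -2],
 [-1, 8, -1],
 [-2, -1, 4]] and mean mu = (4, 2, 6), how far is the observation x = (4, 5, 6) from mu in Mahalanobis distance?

Step 1 — centre the observation: (x - mu) = (0, 3, 0).

Step 2 — invert Sigma (cofactor / det for 3×3, or solve directly):
  Sigma^{-1} = [[0.5849, 0.1132, 0.3208],
 [0.1132, 0.1509, 0.0943],
 [0.3208, 0.0943, 0.434]].

Step 3 — form the quadratic (x - mu)^T · Sigma^{-1} · (x - mu):
  Sigma^{-1} · (x - mu) = (0.3396, 0.4528, 0.283).
  (x - mu)^T · [Sigma^{-1} · (x - mu)] = (0)·(0.3396) + (3)·(0.4528) + (0)·(0.283) = 1.3585.

Step 4 — take square root: d = √(1.3585) ≈ 1.1655.

d(x, mu) = √(1.3585) ≈ 1.1655


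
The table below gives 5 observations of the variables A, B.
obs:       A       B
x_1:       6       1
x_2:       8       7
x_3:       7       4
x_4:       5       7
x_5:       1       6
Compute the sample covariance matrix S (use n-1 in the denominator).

Step 1 — column means:
  mean(A) = (6 + 8 + 7 + 5 + 1) / 5 = 27/5 = 5.4
  mean(B) = (1 + 7 + 4 + 7 + 6) / 5 = 25/5 = 5

Step 2 — sample covariance S[i,j] = (1/(n-1)) · Σ_k (x_{k,i} - mean_i) · (x_{k,j} - mean_j), with n-1 = 4.
  S[A,A] = ((0.6)·(0.6) + (2.6)·(2.6) + (1.6)·(1.6) + (-0.4)·(-0.4) + (-4.4)·(-4.4)) / 4 = 29.2/4 = 7.3
  S[A,B] = ((0.6)·(-4) + (2.6)·(2) + (1.6)·(-1) + (-0.4)·(2) + (-4.4)·(1)) / 4 = -4/4 = -1
  S[B,B] = ((-4)·(-4) + (2)·(2) + (-1)·(-1) + (2)·(2) + (1)·(1)) / 4 = 26/4 = 6.5

S is symmetric (S[j,i] = S[i,j]). Assembling:

S = [[7.3, -1],
 [-1, 6.5]]


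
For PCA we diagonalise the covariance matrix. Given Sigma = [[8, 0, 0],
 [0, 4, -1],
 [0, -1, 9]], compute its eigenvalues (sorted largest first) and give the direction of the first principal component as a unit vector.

Step 1 — characteristic polynomial p(λ) = det(λI - Sigma) = λ³ - tr·λ² + c_1·λ - det, where tr = trace, c_1 = sum of the principal 2×2 minors, det = det(Sigma):
  tr = 8 + 4 + 9 = 21,
  c_1 = (8·4 - (0)²) + (8·9 - (0)²) + (4·9 - (-1)²) = 32 + 72 + 35 = 139,
  det = 8·(4·9 - (-1)²) - (0)·((0)·9 - (-1)·(0)) + (0)·((0)·(-1) - 4·(0)) = 8·(35) - (0)·(0) + (0)·(0) = 280.
  So p(λ) = λ³ - 21λ² + 139λ - 280.
Step 2 — look for an integer root (rational root theorem: any rational root is an integer divisor of 280). Testing λ = 8:
  p(8) = 512 - 1344 + 1112 - 280 = 0  ✓
  Dividing out (λ - 8): p(λ) = (λ - 8)(λ² - 13λ + 35).
Step 3 — remaining eigenvalues from the quadratic λ² - 13λ + 35 = 0:
  Δ = 13² - 4·35 = 169 - 140 = 29,  λ = (13 ± √29)/2 = (13 ± 5.3852)/2 ≈ 9.1926 or 3.8074.
  Sorted: λ_1 = 9.1926,  λ_2 = 8,  λ_3 = 3.8074  (check: sum = 21 = tr ✓).

Step 4 — unit eigenvector for λ_1 ≈ 9.1926: v spans the null space of (Sigma - λ_1 I), whose rows are
  r_1 = (-1.1926, 0, 0),  r_2 = (0, -5.1926, -1),  r_3 = (0, -1, -0.1926).
  v is orthogonal to every row, so take v ∝ r_1 × r_2 = ((0)·(-1) - (0)·(-5.1926), (0)·(0) - (-1.1926)·(-1), (-1.1926)·(-5.1926) - (0)·(0)) ≈ (0, -1.1926, 6.1926).
  Rescale (multiply by -1 so the first nonzero entry is positive): u = (0, 1.1926, -6.1926).
  ||u|| = √((0)² + (1.1926)² + (-6.1926)²) = √(39.7703) ≈ 6.3064,  v_1 = u/||u|| ≈ (0, 0.1891, -0.982) (||v_1|| = 1).

λ_1 = 9.1926,  λ_2 = 8,  λ_3 = 3.8074;  v_1 ≈ (0, 0.1891, -0.982)


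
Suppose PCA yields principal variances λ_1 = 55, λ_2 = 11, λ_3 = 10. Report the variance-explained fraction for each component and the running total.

Step 1 — total variance = trace(Sigma) = Σ λ_i = 55 + 11 + 10 = 76.

Step 2 — fraction explained by component i = λ_i / Σ λ:
  PC1: 55/76 = 0.7237
  PC2: 11/76 = 0.1447
  PC3: 10/76 = 0.1316

Step 3 — cumulative fraction after k components = (λ_1 + ... + λ_k) / Σ λ:
  k = 1: 55/76 = 0.7237
  k = 2: (55 + 11)/76 = 66/76 = 0.8684
  k = 3: (55 + 11 + 10)/76 = 76/76 = 1

Summary (fraction, with percent):

explained: PC1 0.7237 (72.37%), PC2 0.1447 (14.47%), PC3 0.1316 (13.16%);  cumulative: 0.7237, 0.8684, 1


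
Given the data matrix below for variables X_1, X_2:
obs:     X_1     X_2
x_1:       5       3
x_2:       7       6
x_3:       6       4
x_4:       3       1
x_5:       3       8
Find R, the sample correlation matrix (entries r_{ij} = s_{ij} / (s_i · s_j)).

Step 1 — column means:
  mean(X_1) = (5 + 7 + 6 + 3 + 3) / 5 = 24/5 = 4.8
  mean(X_2) = (3 + 6 + 4 + 1 + 8) / 5 = 22/5 = 4.4

Step 2 — sample variances and covariances s[i,j] = (1/(n-1)) · Σ_k (x_{k,i} - mean_i) · (x_{k,j} - mean_j), with n-1 = 4:
  s[X_1,X_1] = ((0.2)·(0.2) + (2.2)·(2.2) + (1.2)·(1.2) + (-1.8)·(-1.8) + (-1.8)·(-1.8)) / 4 = 12.8/4 = 3.2
  s[X_1,X_2] = ((0.2)·(-1.4) + (2.2)·(1.6) + (1.2)·(-0.4) + (-1.8)·(-3.4) + (-1.8)·(3.6)) / 4 = 2.4/4 = 0.6
  s[X_2,X_2] = ((-1.4)·(-1.4) + (1.6)·(1.6) + (-0.4)·(-0.4) + (-3.4)·(-3.4) + (3.6)·(3.6)) / 4 = 29.2/4 = 7.3
  Sample standard deviations s_i = √(s[i,i]):
  s(X_1) = √(3.2) = 1.7889
  s(X_2) = √(7.3) = 2.7019

Step 3 — r_{ij} = s_{ij} / (s_i · s_j):
  r[X_1,X_1] = 1 (diagonal).
  r[X_1,X_2] = 0.6 / (1.7889 · 2.7019) = 0.6 / 4.8332 = 0.1241
  r[X_2,X_2] = 1 (diagonal).

R is symmetric with unit diagonal. Assembling:

R = [[1, 0.1241],
 [0.1241, 1]]


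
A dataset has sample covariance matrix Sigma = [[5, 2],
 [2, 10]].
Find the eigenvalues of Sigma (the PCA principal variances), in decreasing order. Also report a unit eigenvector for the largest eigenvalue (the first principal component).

Step 1 — characteristic polynomial of 2×2 Sigma:
  det(Sigma - λI) = λ² - trace · λ + det = 0.
  trace = 5 + 10 = 15, det = 5·10 - (2)² = 46.
Step 2 — discriminant:
  Δ = trace² - 4·det = 225 - 184 = 41.
Step 3 — eigenvalues:
  λ = (trace ± √Δ)/2 = (15 ± 6.4031)/2,
  λ_1 = 10.7016,  λ_2 = 4.2984.

Step 4 — unit eigenvector for λ_1: solve (Sigma - λ_1 I)v = 0. First row:
  (5 - 10.7016)·v_x + (2)·v_y = 0, i.e. (-5.7016)·v_x + (2)·v_y = 0,
  so v ∝ (b, λ_1 - a) = (2, 5.7016) = u.
  ||u|| = √((2)² + (5.7016)²) = √(36.5078) ≈ 6.0422,
  v_1 = u/||u|| ≈ (0.331, 0.9436) (||v_1|| = 1).

λ_1 = 10.7016,  λ_2 = 4.2984;  v_1 ≈ (0.331, 0.9436)


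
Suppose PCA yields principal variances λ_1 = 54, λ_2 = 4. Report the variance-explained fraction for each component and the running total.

Step 1 — total variance = trace(Sigma) = Σ λ_i = 54 + 4 = 58.

Step 2 — fraction explained by component i = λ_i / Σ λ:
  PC1: 54/58 = 0.931
  PC2: 4/58 = 0.069

Step 3 — cumulative fraction after k components = (λ_1 + ... + λ_k) / Σ λ:
  k = 1: 54/58 = 0.931
  k = 2: (54 + 4)/58 = 58/58 = 1

Summary (fraction, with percent):

explained: PC1 0.931 (93.1%), PC2 0.069 (6.9%);  cumulative: 0.931, 1


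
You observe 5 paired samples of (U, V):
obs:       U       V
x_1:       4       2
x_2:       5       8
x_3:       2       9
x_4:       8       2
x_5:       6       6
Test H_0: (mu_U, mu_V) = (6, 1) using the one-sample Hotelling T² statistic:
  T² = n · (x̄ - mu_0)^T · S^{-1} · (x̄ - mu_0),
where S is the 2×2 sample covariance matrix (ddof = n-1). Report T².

Step 1 — sample mean vector:
  mean(U) = (4 + 5 + 2 + 8 + 6) / 5 = 25/5 = 5
  mean(V) = (2 + 8 + 9 + 2 + 6) / 5 = 27/5 = 5.4
  x̄ = (5, 5.4),  deviation x̄ - mu_0 = (5, 5.4) - (6, 1) = (-1, 4.4).

Step 2 — sample covariance matrix, S[i,j] = (1/(n-1)) · Σ_k (x_{k,i} - mean_i) · (x_{k,j} - mean_j), divisor n-1 = 4:
  S[U,U] = ((-1)·(-1) + (0)·(0) + (-3)·(-3) + (3)·(3) + (1)·(1)) / 4 = 20/4 = 5
  S[U,V] = ((-1)·(-3.4) + (0)·(2.6) + (-3)·(3.6) + (3)·(-3.4) + (1)·(0.6)) / 4 = -17/4 = -4.25
  S[V,V] = ((-3.4)·(-3.4) + (2.6)·(2.6) + (3.6)·(3.6) + (-3.4)·(-3.4) + (0.6)·(0.6)) / 4 = 43.2/4 = 10.8
  S = [[5, -4.25],
 [-4.25, 10.8]].

Step 3 — invert S. det(S) = 5·10.8 - (-4.25)² = 35.9375.
  S^{-1} = (1/det) · [[d, -b], [-b, a]] = [[0.3005, 0.1183],
 [0.1183, 0.1391]].

Step 4 — quadratic form (x̄ - mu_0)^T · S^{-1} · (x̄ - mu_0):
  S^{-1} · (x̄ - mu_0) = (0.2198, 0.4939),
  (x̄ - mu_0)^T · [...] = (-1)·(0.2198) + (4.4)·(0.4939) = 1.9534.

Step 5 — scale by n: T² = 5 · 1.9534 = 9.767.

T² ≈ 9.767


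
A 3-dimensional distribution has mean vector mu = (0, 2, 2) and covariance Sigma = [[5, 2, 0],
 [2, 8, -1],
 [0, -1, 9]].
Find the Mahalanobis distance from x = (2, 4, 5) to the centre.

Step 1 — centre the observation: (x - mu) = (2, 2, 3).

Step 2 — invert Sigma (cofactor / det for 3×3, or solve directly):
  Sigma^{-1} = [[0.2226, -0.0564, -0.0063],
 [-0.0564, 0.1411, 0.0157],
 [-0.0063, 0.0157, 0.1129]].

Step 3 — form the quadratic (x - mu)^T · Sigma^{-1} · (x - mu):
  Sigma^{-1} · (x - mu) = (0.3135, 0.2163, 0.3574).
  (x - mu)^T · [Sigma^{-1} · (x - mu)] = (2)·(0.3135) + (2)·(0.2163) + (3)·(0.3574) = 2.1317.

Step 4 — take square root: d = √(2.1317) ≈ 1.46.

d(x, mu) = √(2.1317) ≈ 1.46


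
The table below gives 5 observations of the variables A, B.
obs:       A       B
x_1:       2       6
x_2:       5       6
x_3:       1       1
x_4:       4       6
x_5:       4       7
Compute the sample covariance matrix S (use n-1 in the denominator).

Step 1 — column means:
  mean(A) = (2 + 5 + 1 + 4 + 4) / 5 = 16/5 = 3.2
  mean(B) = (6 + 6 + 1 + 6 + 7) / 5 = 26/5 = 5.2

Step 2 — sample covariance S[i,j] = (1/(n-1)) · Σ_k (x_{k,i} - mean_i) · (x_{k,j} - mean_j), with n-1 = 4.
  S[A,A] = ((-1.2)·(-1.2) + (1.8)·(1.8) + (-2.2)·(-2.2) + (0.8)·(0.8) + (0.8)·(0.8)) / 4 = 10.8/4 = 2.7
  S[A,B] = ((-1.2)·(0.8) + (1.8)·(0.8) + (-2.2)·(-4.2) + (0.8)·(0.8) + (0.8)·(1.8)) / 4 = 11.8/4 = 2.95
  S[B,B] = ((0.8)·(0.8) + (0.8)·(0.8) + (-4.2)·(-4.2) + (0.8)·(0.8) + (1.8)·(1.8)) / 4 = 22.8/4 = 5.7

S is symmetric (S[j,i] = S[i,j]). Assembling:

S = [[2.7, 2.95],
 [2.95, 5.7]]


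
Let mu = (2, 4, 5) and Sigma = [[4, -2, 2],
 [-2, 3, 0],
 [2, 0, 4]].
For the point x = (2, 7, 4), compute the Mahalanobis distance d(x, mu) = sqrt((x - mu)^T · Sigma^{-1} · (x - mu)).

Step 1 — centre the observation: (x - mu) = (0, 3, -1).

Step 2 — invert Sigma (cofactor / det for 3×3, or solve directly):
  Sigma^{-1} = [[0.6, 0.4, -0.3],
 [0.4, 0.6, -0.2],
 [-0.3, -0.2, 0.4]].

Step 3 — form the quadratic (x - mu)^T · Sigma^{-1} · (x - mu):
  Sigma^{-1} · (x - mu) = (1.5, 2, -1).
  (x - mu)^T · [Sigma^{-1} · (x - mu)] = (0)·(1.5) + (3)·(2) + (-1)·(-1) = 7.

Step 4 — take square root: d = √(7) ≈ 2.6458.

d(x, mu) = √(7) ≈ 2.6458


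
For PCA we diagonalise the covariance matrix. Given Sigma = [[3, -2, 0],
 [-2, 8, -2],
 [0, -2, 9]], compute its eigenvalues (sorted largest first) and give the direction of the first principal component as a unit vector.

Step 1 — characteristic polynomial p(λ) = det(λI - Sigma) = λ³ - tr·λ² + c_1·λ - det, where tr = trace, c_1 = sum of the principal 2×2 minors, det = det(Sigma):
  tr = 3 + 8 + 9 = 20,
  c_1 = (3·8 - (-2)²) + (3·9 - (0)²) + (8·9 - (-2)²) = 20 + 27 + 68 = 115,
  det = 3·(8·9 - (-2)²) - (-2)·((-2)·9 - (-2)·(0)) + (0)·((-2)·(-2) - 8·(0)) = 3·(68) - (-2)·(-18) + (0)·(4) = 168.
  So p(λ) = λ³ - 20λ² + 115λ - 168.
Step 2 — look for an integer root (rational root theorem: any rational root is an integer divisor of 168). Testing λ = 7:
  p(7) = 343 - 980 + 805 - 168 = 0  ✓
  Dividing out (λ - 7): p(λ) = (λ - 7)(λ² - 13λ + 24).
Step 3 — remaining eigenvalues from the quadratic λ² - 13λ + 24 = 0:
  Δ = 13² - 4·24 = 169 - 96 = 73,  λ = (13 ± √73)/2 = (13 ± 8.544)/2 ≈ 10.772 or 2.228.
  Sorted: λ_1 = 10.772,  λ_2 = 7,  λ_3 = 2.228  (check: sum = 20 = tr ✓).

Step 4 — unit eigenvector for λ_1 ≈ 10.772: v spans the null space of (Sigma - λ_1 I), whose rows are
  r_1 = (-7.772, -2, 0),  r_2 = (-2, -2.772, -2),  r_3 = (0, -2, -1.772).
  v is orthogonal to every row, so take v ∝ r_1 × r_2 = ((-2)·(-2) - (0)·(-2.772), (0)·(-2) - (-7.772)·(-2), (-7.772)·(-2.772) - (-2)·(-2)) ≈ (4, -15.544, 17.544).
  Let u = (4, -15.544, 17.544).
  ||u|| = √((4)² + (-15.544)² + (17.544)²) = √(565.4081) ≈ 23.7783,  v_1 = u/||u|| ≈ (0.1682, -0.6537, 0.7378) (||v_1|| = 1).

λ_1 = 10.772,  λ_2 = 7,  λ_3 = 2.228;  v_1 ≈ (0.1682, -0.6537, 0.7378)


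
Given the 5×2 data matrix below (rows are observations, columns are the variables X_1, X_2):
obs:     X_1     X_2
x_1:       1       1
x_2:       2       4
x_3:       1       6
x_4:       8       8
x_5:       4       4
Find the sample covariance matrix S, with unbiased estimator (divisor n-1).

Step 1 — column means:
  mean(X_1) = (1 + 2 + 1 + 8 + 4) / 5 = 16/5 = 3.2
  mean(X_2) = (1 + 4 + 6 + 8 + 4) / 5 = 23/5 = 4.6

Step 2 — sample covariance S[i,j] = (1/(n-1)) · Σ_k (x_{k,i} - mean_i) · (x_{k,j} - mean_j), with n-1 = 4.
  S[X_1,X_1] = ((-2.2)·(-2.2) + (-1.2)·(-1.2) + (-2.2)·(-2.2) + (4.8)·(4.8) + (0.8)·(0.8)) / 4 = 34.8/4 = 8.7
  S[X_1,X_2] = ((-2.2)·(-3.6) + (-1.2)·(-0.6) + (-2.2)·(1.4) + (4.8)·(3.4) + (0.8)·(-0.6)) / 4 = 21.4/4 = 5.35
  S[X_2,X_2] = ((-3.6)·(-3.6) + (-0.6)·(-0.6) + (1.4)·(1.4) + (3.4)·(3.4) + (-0.6)·(-0.6)) / 4 = 27.2/4 = 6.8

S is symmetric (S[j,i] = S[i,j]). Assembling:

S = [[8.7, 5.35],
 [5.35, 6.8]]
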